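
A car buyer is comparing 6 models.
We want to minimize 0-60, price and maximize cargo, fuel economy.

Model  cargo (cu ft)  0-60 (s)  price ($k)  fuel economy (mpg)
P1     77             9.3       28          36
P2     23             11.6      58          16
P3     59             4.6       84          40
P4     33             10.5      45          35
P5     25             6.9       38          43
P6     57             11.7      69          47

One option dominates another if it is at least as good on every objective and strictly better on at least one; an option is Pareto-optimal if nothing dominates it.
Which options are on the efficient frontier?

P1, P3, P5, P6

P1: not dominated (best cargo).
P2: dominated by P1 (cargo 77≥23, 0-60 9.3≤11.6, price 28≤58, fuel economy 36≥16).
P3: not dominated (best 0-60).
P4: dominated by P1 (cargo 77≥33, 0-60 9.3≤10.5, price 28≤45, fuel economy 36≥35).
P5: not dominated.
P6: not dominated (best fuel economy).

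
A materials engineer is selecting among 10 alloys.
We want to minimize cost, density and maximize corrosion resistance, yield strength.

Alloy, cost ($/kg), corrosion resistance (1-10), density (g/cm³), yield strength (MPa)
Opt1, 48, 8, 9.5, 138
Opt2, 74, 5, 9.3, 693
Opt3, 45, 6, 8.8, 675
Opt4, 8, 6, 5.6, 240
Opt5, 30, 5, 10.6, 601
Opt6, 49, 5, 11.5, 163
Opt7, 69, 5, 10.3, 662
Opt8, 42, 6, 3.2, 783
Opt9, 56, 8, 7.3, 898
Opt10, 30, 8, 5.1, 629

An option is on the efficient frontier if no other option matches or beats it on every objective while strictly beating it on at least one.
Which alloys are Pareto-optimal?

Opt4, Opt8, Opt9, Opt10

Opt1: dominated by Opt10 (cost 30≤48, corrosion resistance 8≥8, density 5.1≤9.5, yield strength 629≥138).
Opt2: dominated by Opt8 (cost 42≤74, corrosion resistance 6≥5, density 3.2≤9.3, yield strength 783≥693).
Opt3: dominated by Opt8 (cost 42≤45, corrosion resistance 6≥6, density 3.2≤8.8, yield strength 783≥675).
Opt4: not dominated (best cost).
Opt5: dominated by Opt10 (cost 30≤30, corrosion resistance 8≥5, density 5.1≤10.6, yield strength 629≥601).
Opt6: dominated by Opt3 (cost 45≤49, corrosion resistance 6≥5, density 8.8≤11.5, yield strength 675≥163).
Opt7: dominated by Opt3 (cost 45≤69, corrosion resistance 6≥5, density 8.8≤10.3, yield strength 675≥662).
Opt8: not dominated (best density).
Opt9: not dominated (best yield strength).
Opt10: not dominated.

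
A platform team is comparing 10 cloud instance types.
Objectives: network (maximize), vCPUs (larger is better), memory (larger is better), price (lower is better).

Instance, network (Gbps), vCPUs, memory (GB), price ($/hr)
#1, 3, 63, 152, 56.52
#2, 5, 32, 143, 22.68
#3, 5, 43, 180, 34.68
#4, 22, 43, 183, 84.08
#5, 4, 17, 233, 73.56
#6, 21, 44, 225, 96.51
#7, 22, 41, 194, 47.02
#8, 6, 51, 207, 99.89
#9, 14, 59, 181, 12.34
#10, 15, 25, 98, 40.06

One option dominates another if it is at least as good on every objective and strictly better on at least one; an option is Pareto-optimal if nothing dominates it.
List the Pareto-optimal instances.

#1, #4, #5, #6, #7, #8, #9, #10

#1: not dominated (best vCPUs).
#2: dominated by #9 (network 14≥5, vCPUs 59≥32, memory 181≥143, price 12.34≤22.68).
#3: dominated by #9 (network 14≥5, vCPUs 59≥43, memory 181≥180, price 12.34≤34.68).
#4: not dominated.
#5: not dominated (best memory).
#6: not dominated.
#7: not dominated.
#8: not dominated.
#9: not dominated (best price).
#10: not dominated.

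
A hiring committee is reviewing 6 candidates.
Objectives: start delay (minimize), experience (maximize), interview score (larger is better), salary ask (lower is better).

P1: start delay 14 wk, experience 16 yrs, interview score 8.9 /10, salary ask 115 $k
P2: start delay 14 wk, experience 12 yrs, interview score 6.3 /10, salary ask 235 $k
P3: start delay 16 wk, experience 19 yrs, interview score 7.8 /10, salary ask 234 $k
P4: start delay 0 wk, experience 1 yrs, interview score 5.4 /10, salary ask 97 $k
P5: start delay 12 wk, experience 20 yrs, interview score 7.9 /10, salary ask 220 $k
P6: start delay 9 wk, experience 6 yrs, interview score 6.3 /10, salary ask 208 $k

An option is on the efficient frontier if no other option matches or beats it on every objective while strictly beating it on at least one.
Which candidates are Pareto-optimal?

P1, P4, P5, P6

P1: not dominated (best interview score).
P2: dominated by P1 (start delay 14≤14, experience 16≥12, interview score 8.9≥6.3, salary ask 115≤235).
P3: dominated by P5 (start delay 12≤16, experience 20≥19, interview score 7.9≥7.8, salary ask 220≤234).
P4: not dominated (best start delay).
P5: not dominated (best experience).
P6: not dominated.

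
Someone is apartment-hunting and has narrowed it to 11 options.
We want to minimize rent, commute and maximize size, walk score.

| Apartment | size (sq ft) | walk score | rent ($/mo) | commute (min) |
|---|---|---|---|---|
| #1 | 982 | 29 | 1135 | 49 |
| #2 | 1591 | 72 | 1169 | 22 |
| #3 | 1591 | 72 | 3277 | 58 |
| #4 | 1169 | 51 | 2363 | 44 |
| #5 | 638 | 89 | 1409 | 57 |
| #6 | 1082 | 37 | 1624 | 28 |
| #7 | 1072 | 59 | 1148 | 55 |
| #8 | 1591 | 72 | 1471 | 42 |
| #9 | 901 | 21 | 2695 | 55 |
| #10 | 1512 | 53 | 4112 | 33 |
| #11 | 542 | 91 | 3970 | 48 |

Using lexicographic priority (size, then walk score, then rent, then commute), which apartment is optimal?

#2

First maximize size: best is 1591, kept {#2, #3, #8}.
Then maximize walk score: best is 72, kept {#2, #3, #8}.
Then minimize rent: best is 1169, kept {#2}.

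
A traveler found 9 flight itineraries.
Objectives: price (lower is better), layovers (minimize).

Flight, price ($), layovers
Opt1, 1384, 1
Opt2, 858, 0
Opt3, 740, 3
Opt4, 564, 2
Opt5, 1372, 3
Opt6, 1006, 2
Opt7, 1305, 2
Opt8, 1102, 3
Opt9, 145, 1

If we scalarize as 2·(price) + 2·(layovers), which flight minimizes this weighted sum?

Opt1: 2·1384 + 2·1 = 2770
Opt2: 2·858 + 2·0 = 1716
Opt3: 2·740 + 2·3 = 1486
Opt4: 2·564 + 2·2 = 1132
Opt5: 2·1372 + 2·3 = 2750
Opt6: 2·1006 + 2·2 = 2016
Opt7: 2·1305 + 2·2 = 2614
Opt8: 2·1102 + 2·3 = 2210
Opt9: 2·145 + 2·1 = 292
Lowest: Opt9 at 292.

Opt9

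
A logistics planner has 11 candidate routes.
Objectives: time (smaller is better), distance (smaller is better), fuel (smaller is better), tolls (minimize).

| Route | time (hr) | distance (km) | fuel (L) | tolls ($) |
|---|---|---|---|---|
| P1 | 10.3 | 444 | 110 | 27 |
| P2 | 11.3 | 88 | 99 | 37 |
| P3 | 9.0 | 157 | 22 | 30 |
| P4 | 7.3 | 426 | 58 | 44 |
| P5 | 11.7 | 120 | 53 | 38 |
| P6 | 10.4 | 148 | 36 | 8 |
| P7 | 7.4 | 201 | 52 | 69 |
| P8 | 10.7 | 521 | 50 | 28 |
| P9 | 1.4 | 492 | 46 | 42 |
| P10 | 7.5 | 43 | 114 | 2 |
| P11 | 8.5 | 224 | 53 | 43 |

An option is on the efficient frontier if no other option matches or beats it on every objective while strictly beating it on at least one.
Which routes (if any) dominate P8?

P6

P6: time 10.4≤10.7, distance 148≤521, fuel 36≤50, tolls 8≤28 — dominates P8.
Others (P1, P2, P3, P4, P5, P7, P9, P10, P11) are each worse than P8 on at least one objective.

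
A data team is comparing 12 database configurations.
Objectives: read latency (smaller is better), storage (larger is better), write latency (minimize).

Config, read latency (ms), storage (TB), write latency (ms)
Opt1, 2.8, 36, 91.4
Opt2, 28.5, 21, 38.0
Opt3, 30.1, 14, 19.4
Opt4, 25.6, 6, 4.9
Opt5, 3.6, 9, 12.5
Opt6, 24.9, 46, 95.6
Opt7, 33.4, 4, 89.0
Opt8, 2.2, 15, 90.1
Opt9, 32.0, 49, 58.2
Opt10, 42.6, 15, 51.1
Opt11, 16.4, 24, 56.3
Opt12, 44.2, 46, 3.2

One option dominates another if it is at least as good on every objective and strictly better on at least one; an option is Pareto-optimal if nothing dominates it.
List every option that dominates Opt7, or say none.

Opt2, Opt3, Opt4, Opt5, Opt9, Opt11

Opt2: read latency 28.5≤33.4, storage 21≥4, write latency 38.0≤89.0 — dominates Opt7.
Opt3: read latency 30.1≤33.4, storage 14≥4, write latency 19.4≤89.0 — dominates Opt7.
Opt4: read latency 25.6≤33.4, storage 6≥4, write latency 4.9≤89.0 — dominates Opt7.
Opt5: read latency 3.6≤33.4, storage 9≥4, write latency 12.5≤89.0 — dominates Opt7.
Opt9: read latency 32.0≤33.4, storage 49≥4, write latency 58.2≤89.0 — dominates Opt7.
Opt11: read latency 16.4≤33.4, storage 24≥4, write latency 56.3≤89.0 — dominates Opt7.
Others (Opt1, Opt6, Opt8, Opt10, Opt12) are each worse than Opt7 on at least one objective.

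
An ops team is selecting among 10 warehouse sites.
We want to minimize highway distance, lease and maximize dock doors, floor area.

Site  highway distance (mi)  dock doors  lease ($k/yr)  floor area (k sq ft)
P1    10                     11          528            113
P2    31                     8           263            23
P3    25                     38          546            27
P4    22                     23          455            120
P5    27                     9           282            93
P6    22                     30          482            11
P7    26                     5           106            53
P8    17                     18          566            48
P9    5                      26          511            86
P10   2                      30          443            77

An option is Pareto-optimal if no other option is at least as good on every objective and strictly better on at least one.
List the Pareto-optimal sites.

P1: not dominated.
P2: not dominated.
P3: not dominated (best dock doors).
P4: not dominated (best floor area).
P5: not dominated.
P6: dominated by P10 (highway distance 2≤22, dock doors 30≥30, lease 443≤482, floor area 77≥11).
P7: not dominated (best lease).
P8: dominated by P9 (highway distance 5≤17, dock doors 26≥18, lease 511≤566, floor area 86≥48).
P9: not dominated.
P10: not dominated (best highway distance).

P1, P2, P3, P4, P5, P7, P9, P10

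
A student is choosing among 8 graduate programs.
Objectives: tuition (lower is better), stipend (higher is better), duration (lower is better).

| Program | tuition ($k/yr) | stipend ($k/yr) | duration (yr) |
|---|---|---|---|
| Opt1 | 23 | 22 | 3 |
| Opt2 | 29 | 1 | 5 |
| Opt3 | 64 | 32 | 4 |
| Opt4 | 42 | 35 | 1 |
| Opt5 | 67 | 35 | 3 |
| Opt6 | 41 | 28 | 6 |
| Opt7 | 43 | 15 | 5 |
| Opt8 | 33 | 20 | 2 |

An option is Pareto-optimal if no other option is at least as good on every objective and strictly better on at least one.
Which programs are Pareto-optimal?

Opt1, Opt4, Opt6, Opt8

Opt1: not dominated (best tuition).
Opt2: dominated by Opt1 (tuition 23≤29, stipend 22≥1, duration 3≤5).
Opt3: dominated by Opt4 (tuition 42≤64, stipend 35≥32, duration 1≤4).
Opt4: not dominated (best duration).
Opt5: dominated by Opt4 (tuition 42≤67, stipend 35≥35, duration 1≤3).
Opt6: not dominated.
Opt7: dominated by Opt1 (tuition 23≤43, stipend 22≥15, duration 3≤5).
Opt8: not dominated.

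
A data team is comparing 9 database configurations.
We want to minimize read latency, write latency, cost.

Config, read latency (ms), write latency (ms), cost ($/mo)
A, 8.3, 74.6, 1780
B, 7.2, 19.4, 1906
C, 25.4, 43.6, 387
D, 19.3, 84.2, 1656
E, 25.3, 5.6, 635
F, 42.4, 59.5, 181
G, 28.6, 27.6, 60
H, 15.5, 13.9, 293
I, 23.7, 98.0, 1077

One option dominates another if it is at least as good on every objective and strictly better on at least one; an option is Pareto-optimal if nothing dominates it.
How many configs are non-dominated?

5

A: not dominated.
B: not dominated (best read latency).
C: dominated by H (read latency 15.5≤25.4, write latency 13.9≤43.6, cost 293≤387).
D: dominated by H (read latency 15.5≤19.3, write latency 13.9≤84.2, cost 293≤1656).
E: not dominated (best write latency).
F: dominated by G (read latency 28.6≤42.4, write latency 27.6≤59.5, cost 60≤181).
G: not dominated (best cost).
H: not dominated.
I: dominated by H (read latency 15.5≤23.7, write latency 13.9≤98.0, cost 293≤1077).
Pareto-optimal: A, B, E, G, H → 5.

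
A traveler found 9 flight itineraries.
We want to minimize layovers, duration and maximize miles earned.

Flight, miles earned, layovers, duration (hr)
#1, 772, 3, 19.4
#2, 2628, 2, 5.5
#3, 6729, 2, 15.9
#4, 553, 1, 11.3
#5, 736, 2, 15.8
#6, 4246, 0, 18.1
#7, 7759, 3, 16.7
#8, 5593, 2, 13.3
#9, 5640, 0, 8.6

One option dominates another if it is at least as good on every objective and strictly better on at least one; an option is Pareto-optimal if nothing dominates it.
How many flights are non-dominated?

4

#1: dominated by #2 (miles earned 2628≥772, layovers 2≤3, duration 5.5≤19.4).
#2: not dominated (best duration).
#3: not dominated.
#4: dominated by #9 (miles earned 5640≥553, layovers 0≤1, duration 8.6≤11.3).
#5: dominated by #2 (miles earned 2628≥736, layovers 2≤2, duration 5.5≤15.8).
#6: dominated by #9 (miles earned 5640≥4246, layovers 0≤0, duration 8.6≤18.1).
#7: not dominated (best miles earned).
#8: dominated by #9 (miles earned 5640≥5593, layovers 0≤2, duration 8.6≤13.3).
#9: not dominated.
Pareto-optimal: #2, #3, #7, #9 → 4.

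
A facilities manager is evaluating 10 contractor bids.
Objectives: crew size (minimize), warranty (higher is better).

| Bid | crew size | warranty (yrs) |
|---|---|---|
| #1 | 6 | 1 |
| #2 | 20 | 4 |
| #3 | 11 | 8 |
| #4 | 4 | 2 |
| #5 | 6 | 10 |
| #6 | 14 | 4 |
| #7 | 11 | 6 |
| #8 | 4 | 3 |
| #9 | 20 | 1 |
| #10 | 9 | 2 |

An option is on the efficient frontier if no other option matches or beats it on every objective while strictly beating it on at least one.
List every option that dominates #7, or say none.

#3, #5

#3: crew size 11≤11, warranty 8≥6 — dominates #7.
#5: crew size 6≤11, warranty 10≥6 — dominates #7.
Others (#1, #2, #4, #6, #8, #9, #10) are each worse than #7 on at least one objective.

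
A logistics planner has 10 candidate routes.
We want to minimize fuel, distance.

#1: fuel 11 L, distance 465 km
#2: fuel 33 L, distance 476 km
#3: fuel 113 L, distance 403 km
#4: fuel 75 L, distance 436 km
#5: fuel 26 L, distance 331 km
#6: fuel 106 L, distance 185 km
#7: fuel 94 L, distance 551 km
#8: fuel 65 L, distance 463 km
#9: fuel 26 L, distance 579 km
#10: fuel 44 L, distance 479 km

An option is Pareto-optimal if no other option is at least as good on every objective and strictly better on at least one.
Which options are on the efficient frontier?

#1, #5, #6

#1: not dominated (best fuel).
#2: dominated by #1 (fuel 11≤33, distance 465≤476).
#3: dominated by #5 (fuel 26≤113, distance 331≤403).
#4: dominated by #5 (fuel 26≤75, distance 331≤436).
#5: not dominated.
#6: not dominated (best distance).
#7: dominated by #1 (fuel 11≤94, distance 465≤551).
#8: dominated by #5 (fuel 26≤65, distance 331≤463).
#9: dominated by #1 (fuel 11≤26, distance 465≤579).
#10: dominated by #1 (fuel 11≤44, distance 465≤479).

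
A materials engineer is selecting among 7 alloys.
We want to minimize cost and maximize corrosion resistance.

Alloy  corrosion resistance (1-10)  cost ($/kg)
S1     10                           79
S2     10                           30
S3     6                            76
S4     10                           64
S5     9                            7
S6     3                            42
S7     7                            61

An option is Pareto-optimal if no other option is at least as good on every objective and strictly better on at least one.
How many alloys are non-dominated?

S1: dominated by S2 (corrosion resistance 10≥10, cost 30≤79).
S2: not dominated.
S3: dominated by S2 (corrosion resistance 10≥6, cost 30≤76).
S4: dominated by S2 (corrosion resistance 10≥10, cost 30≤64).
S5: not dominated (best cost).
S6: dominated by S2 (corrosion resistance 10≥3, cost 30≤42).
S7: dominated by S2 (corrosion resistance 10≥7, cost 30≤61).
Pareto-optimal: S2, S5 → 2.

2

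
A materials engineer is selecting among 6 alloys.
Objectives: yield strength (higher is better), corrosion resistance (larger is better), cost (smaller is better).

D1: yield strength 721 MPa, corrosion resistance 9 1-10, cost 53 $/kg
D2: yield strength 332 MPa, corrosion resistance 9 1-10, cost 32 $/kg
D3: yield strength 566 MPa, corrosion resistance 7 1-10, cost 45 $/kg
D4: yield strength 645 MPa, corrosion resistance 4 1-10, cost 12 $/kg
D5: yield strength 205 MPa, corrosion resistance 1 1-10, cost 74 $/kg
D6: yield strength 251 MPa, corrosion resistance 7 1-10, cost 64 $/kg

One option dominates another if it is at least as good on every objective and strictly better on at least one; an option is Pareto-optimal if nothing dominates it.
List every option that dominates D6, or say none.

D1, D2, D3

D1: yield strength 721≥251, corrosion resistance 9≥7, cost 53≤64 — dominates D6.
D2: yield strength 332≥251, corrosion resistance 9≥7, cost 32≤64 — dominates D6.
D3: yield strength 566≥251, corrosion resistance 7≥7, cost 45≤64 — dominates D6.
Others (D4, D5) are each worse than D6 on at least one objective.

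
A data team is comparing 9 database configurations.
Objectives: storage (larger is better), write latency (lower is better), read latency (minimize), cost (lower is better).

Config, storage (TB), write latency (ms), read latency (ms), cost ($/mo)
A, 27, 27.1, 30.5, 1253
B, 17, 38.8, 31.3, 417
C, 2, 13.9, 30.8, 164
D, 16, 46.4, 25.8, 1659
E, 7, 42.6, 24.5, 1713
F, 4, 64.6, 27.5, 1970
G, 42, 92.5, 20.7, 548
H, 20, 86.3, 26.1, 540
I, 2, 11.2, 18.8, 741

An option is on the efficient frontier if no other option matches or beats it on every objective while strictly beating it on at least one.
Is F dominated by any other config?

Yes

D vs F: storage 16≥4, write latency 46.4≤64.6, read latency 25.8≤27.5, cost 1659≤1970 — D is at least as good on every objective and strictly better on at least one, so D dominates F.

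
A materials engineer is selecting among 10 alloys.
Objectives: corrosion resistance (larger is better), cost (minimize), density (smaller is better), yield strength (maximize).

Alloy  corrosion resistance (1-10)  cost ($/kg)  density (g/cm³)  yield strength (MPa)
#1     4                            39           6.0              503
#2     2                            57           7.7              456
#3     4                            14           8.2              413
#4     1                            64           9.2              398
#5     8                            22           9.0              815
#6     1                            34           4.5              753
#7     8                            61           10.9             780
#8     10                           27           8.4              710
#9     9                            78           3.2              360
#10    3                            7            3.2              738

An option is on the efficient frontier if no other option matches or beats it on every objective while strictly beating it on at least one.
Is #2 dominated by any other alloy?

Yes

#1 vs #2: corrosion resistance 4≥2, cost 39≤57, density 6.0≤7.7, yield strength 503≥456 — #1 is at least as good on every objective and strictly better on at least one, so #1 dominates #2.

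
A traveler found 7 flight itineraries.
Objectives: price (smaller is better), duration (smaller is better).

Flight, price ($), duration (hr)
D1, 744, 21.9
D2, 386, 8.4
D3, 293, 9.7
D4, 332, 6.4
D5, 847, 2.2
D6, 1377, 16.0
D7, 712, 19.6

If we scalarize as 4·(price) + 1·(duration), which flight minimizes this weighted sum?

D1: 4·744 + 1·21.9 = 2997.9
D2: 4·386 + 1·8.4 = 1552.4
D3: 4·293 + 1·9.7 = 1181.7
D4: 4·332 + 1·6.4 = 1334.4
D5: 4·847 + 1·2.2 = 3390.2
D6: 4·1377 + 1·16.0 = 5524.0
D7: 4·712 + 1·19.6 = 2867.6
Lowest: D3 at 1181.7.

D3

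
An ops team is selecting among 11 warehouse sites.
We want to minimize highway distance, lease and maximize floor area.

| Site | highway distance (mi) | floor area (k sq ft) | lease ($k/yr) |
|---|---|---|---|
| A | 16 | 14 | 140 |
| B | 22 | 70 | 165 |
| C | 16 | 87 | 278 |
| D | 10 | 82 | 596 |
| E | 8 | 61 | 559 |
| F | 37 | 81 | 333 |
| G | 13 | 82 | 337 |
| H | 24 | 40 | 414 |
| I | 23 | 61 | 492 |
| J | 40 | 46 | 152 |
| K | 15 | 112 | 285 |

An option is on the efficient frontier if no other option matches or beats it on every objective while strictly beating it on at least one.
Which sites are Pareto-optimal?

A, B, C, D, E, G, J, K

A: not dominated (best lease).
B: not dominated.
C: not dominated.
D: not dominated.
E: not dominated (best highway distance).
F: dominated by C (highway distance 16≤37, floor area 87≥81, lease 278≤333).
G: not dominated.
H: dominated by B (highway distance 22≤24, floor area 70≥40, lease 165≤414).
I: dominated by B (highway distance 22≤23, floor area 70≥61, lease 165≤492).
J: not dominated.
K: not dominated (best floor area).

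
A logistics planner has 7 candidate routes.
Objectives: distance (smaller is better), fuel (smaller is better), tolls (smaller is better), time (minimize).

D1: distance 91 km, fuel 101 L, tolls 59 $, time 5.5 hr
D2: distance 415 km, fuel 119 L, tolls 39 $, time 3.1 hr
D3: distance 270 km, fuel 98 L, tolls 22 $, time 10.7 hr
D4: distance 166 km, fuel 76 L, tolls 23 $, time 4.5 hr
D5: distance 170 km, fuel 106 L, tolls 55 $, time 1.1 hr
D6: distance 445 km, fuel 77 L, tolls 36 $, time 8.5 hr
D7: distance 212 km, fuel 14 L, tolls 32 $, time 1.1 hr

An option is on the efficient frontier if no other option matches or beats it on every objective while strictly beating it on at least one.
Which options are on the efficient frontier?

D1, D3, D4, D5, D7

D1: not dominated (best distance).
D2: dominated by D7 (distance 212≤415, fuel 14≤119, tolls 32≤39, time 1.1≤3.1).
D3: not dominated (best tolls).
D4: not dominated.
D5: not dominated.
D6: dominated by D4 (distance 166≤445, fuel 76≤77, tolls 23≤36, time 4.5≤8.5).
D7: not dominated (best fuel).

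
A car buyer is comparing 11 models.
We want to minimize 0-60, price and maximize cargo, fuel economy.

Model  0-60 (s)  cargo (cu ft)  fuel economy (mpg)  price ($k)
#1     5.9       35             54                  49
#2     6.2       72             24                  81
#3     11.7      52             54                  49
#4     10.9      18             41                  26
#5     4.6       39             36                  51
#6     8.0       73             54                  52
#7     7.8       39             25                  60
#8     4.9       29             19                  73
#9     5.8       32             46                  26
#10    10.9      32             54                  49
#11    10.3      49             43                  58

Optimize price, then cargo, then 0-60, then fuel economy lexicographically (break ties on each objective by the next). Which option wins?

#9

First minimize price: best is 26, kept {#4, #9}.
Then maximize cargo: best is 32, kept {#9}.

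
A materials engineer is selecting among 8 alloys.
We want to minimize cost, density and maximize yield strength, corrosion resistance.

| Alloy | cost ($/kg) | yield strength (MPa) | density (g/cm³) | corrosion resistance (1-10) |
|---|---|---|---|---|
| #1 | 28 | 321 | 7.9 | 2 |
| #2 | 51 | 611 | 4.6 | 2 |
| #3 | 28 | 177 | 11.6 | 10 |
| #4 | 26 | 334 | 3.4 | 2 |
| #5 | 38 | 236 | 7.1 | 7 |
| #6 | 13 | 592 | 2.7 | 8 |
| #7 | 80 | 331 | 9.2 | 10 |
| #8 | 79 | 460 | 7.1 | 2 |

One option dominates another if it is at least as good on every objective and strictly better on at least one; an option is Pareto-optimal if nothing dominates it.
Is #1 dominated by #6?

#6 vs #1: cost 13≤28, yield strength 592≥321, density 2.7≤7.9, corrosion resistance 8≥2 — #6 is at least as good on every objective with at least one strict improvement.

Yes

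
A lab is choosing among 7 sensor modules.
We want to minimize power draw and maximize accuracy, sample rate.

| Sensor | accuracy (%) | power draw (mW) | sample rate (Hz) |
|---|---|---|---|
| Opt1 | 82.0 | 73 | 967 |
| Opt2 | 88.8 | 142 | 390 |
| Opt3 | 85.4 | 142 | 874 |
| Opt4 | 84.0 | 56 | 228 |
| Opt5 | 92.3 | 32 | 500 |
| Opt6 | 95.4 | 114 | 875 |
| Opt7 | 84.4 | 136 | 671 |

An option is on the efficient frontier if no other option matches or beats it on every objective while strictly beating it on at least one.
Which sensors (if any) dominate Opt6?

none

Opt1: worse on accuracy (82.0 vs 95.4).
Opt2: worse on accuracy (88.8 vs 95.4).
Opt3: worse on accuracy (85.4 vs 95.4).
Opt4: worse on accuracy (84.0 vs 95.4).
Opt5: worse on accuracy (92.3 vs 95.4).
Opt7: worse on accuracy (84.4 vs 95.4).
No option dominates Opt6.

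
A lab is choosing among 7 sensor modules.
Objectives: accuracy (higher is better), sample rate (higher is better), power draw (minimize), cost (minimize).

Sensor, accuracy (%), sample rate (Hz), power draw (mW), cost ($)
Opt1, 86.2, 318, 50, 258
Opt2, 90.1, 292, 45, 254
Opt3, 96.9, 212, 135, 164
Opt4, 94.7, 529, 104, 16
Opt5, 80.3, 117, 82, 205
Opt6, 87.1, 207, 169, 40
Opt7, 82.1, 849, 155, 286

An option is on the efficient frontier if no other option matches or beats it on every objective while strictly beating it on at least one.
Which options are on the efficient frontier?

Opt1: not dominated.
Opt2: not dominated (best power draw).
Opt3: not dominated (best accuracy).
Opt4: not dominated (best cost).
Opt5: not dominated.
Opt6: dominated by Opt4 (accuracy 94.7≥87.1, sample rate 529≥207, power draw 104≤169, cost 16≤40).
Opt7: not dominated (best sample rate).

Opt1, Opt2, Opt3, Opt4, Opt5, Opt7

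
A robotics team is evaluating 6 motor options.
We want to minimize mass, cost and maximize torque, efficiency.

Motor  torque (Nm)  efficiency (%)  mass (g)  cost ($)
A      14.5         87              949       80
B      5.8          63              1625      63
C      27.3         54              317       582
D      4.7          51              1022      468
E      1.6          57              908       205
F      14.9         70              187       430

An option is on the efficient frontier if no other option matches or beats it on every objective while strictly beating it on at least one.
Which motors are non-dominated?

A: not dominated (best efficiency).
B: not dominated (best cost).
C: not dominated (best torque).
D: dominated by A (torque 14.5≥4.7, efficiency 87≥51, mass 949≤1022, cost 80≤468).
E: not dominated.
F: not dominated (best mass).

A, B, C, E, F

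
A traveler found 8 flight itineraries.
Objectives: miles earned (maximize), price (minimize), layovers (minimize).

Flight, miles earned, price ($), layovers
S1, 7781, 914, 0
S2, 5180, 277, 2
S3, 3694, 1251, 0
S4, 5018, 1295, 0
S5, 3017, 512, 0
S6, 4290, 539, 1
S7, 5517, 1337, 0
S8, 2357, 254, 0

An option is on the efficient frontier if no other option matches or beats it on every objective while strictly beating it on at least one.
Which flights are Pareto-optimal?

S1, S2, S5, S6, S8

S1: not dominated (best miles earned).
S2: not dominated.
S3: dominated by S1 (miles earned 7781≥3694, price 914≤1251, layovers 0≤0).
S4: dominated by S1 (miles earned 7781≥5018, price 914≤1295, layovers 0≤0).
S5: not dominated.
S6: not dominated.
S7: dominated by S1 (miles earned 7781≥5517, price 914≤1337, layovers 0≤0).
S8: not dominated (best price).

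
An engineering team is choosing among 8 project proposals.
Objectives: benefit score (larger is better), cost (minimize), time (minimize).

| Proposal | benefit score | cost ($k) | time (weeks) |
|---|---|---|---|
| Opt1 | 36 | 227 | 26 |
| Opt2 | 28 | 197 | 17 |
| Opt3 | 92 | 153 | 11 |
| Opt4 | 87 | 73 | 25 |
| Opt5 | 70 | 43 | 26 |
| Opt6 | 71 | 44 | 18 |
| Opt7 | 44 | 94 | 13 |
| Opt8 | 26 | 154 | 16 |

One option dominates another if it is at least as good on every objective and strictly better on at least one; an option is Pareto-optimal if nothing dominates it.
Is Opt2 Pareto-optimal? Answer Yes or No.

No

Opt3 vs Opt2: benefit score 92≥28, cost 153≤197, time 11≤17 — Opt3 is at least as good on every objective and strictly better on at least one, so Opt3 dominates Opt2.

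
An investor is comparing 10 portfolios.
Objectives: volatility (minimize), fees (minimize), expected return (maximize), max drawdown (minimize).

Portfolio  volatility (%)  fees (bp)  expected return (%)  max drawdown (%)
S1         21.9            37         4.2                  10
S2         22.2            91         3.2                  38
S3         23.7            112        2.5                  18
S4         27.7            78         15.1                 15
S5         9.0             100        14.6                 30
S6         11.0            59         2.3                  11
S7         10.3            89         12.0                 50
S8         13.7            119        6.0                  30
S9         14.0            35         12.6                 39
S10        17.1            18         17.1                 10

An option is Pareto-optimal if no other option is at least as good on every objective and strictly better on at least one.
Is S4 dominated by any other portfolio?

S10 vs S4: volatility 17.1≤27.7, fees 18≤78, expected return 17.1≥15.1, max drawdown 10≤15 — S10 is at least as good on every objective and strictly better on at least one, so S10 dominates S4.

Yes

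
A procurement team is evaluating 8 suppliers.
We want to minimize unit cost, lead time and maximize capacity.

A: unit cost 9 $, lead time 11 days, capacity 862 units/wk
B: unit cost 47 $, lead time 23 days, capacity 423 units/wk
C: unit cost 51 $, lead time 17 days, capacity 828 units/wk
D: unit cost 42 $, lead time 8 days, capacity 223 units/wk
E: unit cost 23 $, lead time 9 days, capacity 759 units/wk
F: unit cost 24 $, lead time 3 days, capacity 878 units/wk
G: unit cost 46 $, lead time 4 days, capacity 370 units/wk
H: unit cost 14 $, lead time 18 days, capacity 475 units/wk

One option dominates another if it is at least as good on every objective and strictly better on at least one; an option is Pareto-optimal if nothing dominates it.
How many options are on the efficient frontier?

3

A: not dominated (best unit cost).
B: dominated by A (unit cost 9≤47, lead time 11≤23, capacity 862≥423).
C: dominated by A (unit cost 9≤51, lead time 11≤17, capacity 862≥828).
D: dominated by F (unit cost 24≤42, lead time 3≤8, capacity 878≥223).
E: not dominated.
F: not dominated (best lead time).
G: dominated by F (unit cost 24≤46, lead time 3≤4, capacity 878≥370).
H: dominated by A (unit cost 9≤14, lead time 11≤18, capacity 862≥475).
Pareto-optimal: A, E, F → 3.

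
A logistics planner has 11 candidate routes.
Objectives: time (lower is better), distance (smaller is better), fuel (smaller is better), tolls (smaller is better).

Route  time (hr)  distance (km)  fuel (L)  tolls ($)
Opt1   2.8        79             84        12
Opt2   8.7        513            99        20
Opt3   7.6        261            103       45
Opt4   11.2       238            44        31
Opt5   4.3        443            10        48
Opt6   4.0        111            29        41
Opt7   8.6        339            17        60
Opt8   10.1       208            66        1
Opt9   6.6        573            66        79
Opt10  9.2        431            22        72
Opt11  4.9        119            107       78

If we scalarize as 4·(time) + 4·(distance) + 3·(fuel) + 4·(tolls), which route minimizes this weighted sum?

Opt1: 4·2.8 + 4·79 + 3·84 + 4·12 = 627.2
Opt2: 4·8.7 + 4·513 + 3·99 + 4·20 = 2463.8
Opt3: 4·7.6 + 4·261 + 3·103 + 4·45 = 1563.4
Opt4: 4·11.2 + 4·238 + 3·44 + 4·31 = 1252.8
Opt5: 4·4.3 + 4·443 + 3·10 + 4·48 = 2011.2
Opt6: 4·4.0 + 4·111 + 3·29 + 4·41 = 711.0
Opt7: 4·8.6 + 4·339 + 3·17 + 4·60 = 1681.4
Opt8: 4·10.1 + 4·208 + 3·66 + 4·1 = 1074.4
Opt9: 4·6.6 + 4·573 + 3·66 + 4·79 = 2832.4
Opt10: 4·9.2 + 4·431 + 3·22 + 4·72 = 2114.8
Opt11: 4·4.9 + 4·119 + 3·107 + 4·78 = 1128.6
Lowest: Opt1 at 627.2.

Opt1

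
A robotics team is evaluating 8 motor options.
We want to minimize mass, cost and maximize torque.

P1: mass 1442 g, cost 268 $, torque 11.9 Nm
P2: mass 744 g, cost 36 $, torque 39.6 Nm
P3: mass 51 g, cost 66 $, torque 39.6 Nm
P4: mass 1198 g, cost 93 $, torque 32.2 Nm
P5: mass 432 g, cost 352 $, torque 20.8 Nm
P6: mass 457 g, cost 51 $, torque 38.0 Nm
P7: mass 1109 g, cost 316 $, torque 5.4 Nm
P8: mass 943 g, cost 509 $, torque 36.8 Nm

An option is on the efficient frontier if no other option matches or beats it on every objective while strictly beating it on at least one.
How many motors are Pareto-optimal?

3

P1: dominated by P2 (mass 744≤1442, cost 36≤268, torque 39.6≥11.9).
P2: not dominated (best cost).
P3: not dominated (best mass).
P4: dominated by P2 (mass 744≤1198, cost 36≤93, torque 39.6≥32.2).
P5: dominated by P3 (mass 51≤432, cost 66≤352, torque 39.6≥20.8).
P6: not dominated.
P7: dominated by P2 (mass 744≤1109, cost 36≤316, torque 39.6≥5.4).
P8: dominated by P2 (mass 744≤943, cost 36≤509, torque 39.6≥36.8).
Pareto-optimal: P2, P3, P6 → 3.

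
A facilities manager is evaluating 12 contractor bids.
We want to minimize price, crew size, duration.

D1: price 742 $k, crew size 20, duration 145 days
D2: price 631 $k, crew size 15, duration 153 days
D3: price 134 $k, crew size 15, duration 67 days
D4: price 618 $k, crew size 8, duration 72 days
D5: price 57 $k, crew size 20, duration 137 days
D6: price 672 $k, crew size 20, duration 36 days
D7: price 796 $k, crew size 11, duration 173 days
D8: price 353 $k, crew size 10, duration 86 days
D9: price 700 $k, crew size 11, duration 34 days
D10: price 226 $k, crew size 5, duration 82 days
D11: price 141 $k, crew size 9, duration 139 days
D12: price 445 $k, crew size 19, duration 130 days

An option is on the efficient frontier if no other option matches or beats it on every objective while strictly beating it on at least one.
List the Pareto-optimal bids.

D3, D4, D5, D6, D9, D10, D11

D1: dominated by D3 (price 134≤742, crew size 15≤20, duration 67≤145).
D2: dominated by D3 (price 134≤631, crew size 15≤15, duration 67≤153).
D3: not dominated.
D4: not dominated.
D5: not dominated (best price).
D6: not dominated.
D7: dominated by D4 (price 618≤796, crew size 8≤11, duration 72≤173).
D8: dominated by D10 (price 226≤353, crew size 5≤10, duration 82≤86).
D9: not dominated (best duration).
D10: not dominated (best crew size).
D11: not dominated.
D12: dominated by D3 (price 134≤445, crew size 15≤19, duration 67≤130).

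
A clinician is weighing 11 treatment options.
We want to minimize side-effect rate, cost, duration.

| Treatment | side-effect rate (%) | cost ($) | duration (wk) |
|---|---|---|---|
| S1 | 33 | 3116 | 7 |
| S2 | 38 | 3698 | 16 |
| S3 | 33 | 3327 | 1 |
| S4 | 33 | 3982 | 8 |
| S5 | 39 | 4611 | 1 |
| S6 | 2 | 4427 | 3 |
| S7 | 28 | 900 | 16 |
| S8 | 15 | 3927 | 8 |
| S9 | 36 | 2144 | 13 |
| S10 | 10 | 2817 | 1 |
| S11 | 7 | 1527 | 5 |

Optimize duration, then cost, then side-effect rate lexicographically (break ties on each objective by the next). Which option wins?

S10

First minimize duration: best is 1, kept {S3, S5, S10}.
Then minimize cost: best is 2817, kept {S10}.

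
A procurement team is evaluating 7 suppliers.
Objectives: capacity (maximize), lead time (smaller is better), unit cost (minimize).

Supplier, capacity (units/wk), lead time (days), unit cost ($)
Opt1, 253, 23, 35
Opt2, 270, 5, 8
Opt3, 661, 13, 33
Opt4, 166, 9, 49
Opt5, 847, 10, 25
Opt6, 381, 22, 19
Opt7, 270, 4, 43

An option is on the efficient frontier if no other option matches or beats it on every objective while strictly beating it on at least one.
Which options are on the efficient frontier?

Opt2, Opt5, Opt6, Opt7

Opt1: dominated by Opt2 (capacity 270≥253, lead time 5≤23, unit cost 8≤35).
Opt2: not dominated (best unit cost).
Opt3: dominated by Opt5 (capacity 847≥661, lead time 10≤13, unit cost 25≤33).
Opt4: dominated by Opt2 (capacity 270≥166, lead time 5≤9, unit cost 8≤49).
Opt5: not dominated (best capacity).
Opt6: not dominated.
Opt7: not dominated (best lead time).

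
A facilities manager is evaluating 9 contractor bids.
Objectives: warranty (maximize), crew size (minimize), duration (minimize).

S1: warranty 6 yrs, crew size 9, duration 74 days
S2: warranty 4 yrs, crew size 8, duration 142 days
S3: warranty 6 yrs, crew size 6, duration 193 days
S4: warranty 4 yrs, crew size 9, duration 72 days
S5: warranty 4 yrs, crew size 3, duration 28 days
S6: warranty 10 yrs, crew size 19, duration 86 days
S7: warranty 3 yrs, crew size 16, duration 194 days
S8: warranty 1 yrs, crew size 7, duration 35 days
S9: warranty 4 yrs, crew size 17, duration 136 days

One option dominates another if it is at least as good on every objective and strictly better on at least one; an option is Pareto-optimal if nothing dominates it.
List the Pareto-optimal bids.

S1: not dominated.
S2: dominated by S5 (warranty 4≥4, crew size 3≤8, duration 28≤142).
S3: not dominated.
S4: dominated by S5 (warranty 4≥4, crew size 3≤9, duration 28≤72).
S5: not dominated (best crew size).
S6: not dominated (best warranty).
S7: dominated by S1 (warranty 6≥3, crew size 9≤16, duration 74≤194).
S8: dominated by S5 (warranty 4≥1, crew size 3≤7, duration 28≤35).
S9: dominated by S1 (warranty 6≥4, crew size 9≤17, duration 74≤136).

S1, S3, S5, S6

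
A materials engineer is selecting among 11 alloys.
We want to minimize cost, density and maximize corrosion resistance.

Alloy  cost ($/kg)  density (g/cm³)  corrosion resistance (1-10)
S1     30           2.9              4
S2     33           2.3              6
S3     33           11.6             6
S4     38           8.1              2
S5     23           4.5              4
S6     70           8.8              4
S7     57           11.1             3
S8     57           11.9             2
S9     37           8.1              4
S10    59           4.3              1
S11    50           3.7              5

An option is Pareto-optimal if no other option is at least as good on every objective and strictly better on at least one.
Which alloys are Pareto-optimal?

S1: not dominated.
S2: not dominated (best density).
S3: dominated by S2 (cost 33≤33, density 2.3≤11.6, corrosion resistance 6≥6).
S4: dominated by S1 (cost 30≤38, density 2.9≤8.1, corrosion resistance 4≥2).
S5: not dominated (best cost).
S6: dominated by S1 (cost 30≤70, density 2.9≤8.8, corrosion resistance 4≥4).
S7: dominated by S1 (cost 30≤57, density 2.9≤11.1, corrosion resistance 4≥3).
S8: dominated by S1 (cost 30≤57, density 2.9≤11.9, corrosion resistance 4≥2).
S9: dominated by S1 (cost 30≤37, density 2.9≤8.1, corrosion resistance 4≥4).
S10: dominated by S1 (cost 30≤59, density 2.9≤4.3, corrosion resistance 4≥1).
S11: dominated by S2 (cost 33≤50, density 2.3≤3.7, corrosion resistance 6≥5).

S1, S2, S5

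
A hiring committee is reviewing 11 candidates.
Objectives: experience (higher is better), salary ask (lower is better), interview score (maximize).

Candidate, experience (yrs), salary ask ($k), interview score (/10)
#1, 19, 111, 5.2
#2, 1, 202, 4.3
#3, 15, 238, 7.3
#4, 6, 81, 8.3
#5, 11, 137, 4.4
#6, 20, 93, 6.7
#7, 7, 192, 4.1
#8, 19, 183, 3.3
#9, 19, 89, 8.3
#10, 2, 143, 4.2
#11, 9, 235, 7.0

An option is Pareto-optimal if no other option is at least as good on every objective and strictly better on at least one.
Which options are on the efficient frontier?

#4, #6, #9

#1: dominated by #6 (experience 20≥19, salary ask 93≤111, interview score 6.7≥5.2).
#2: dominated by #1 (experience 19≥1, salary ask 111≤202, interview score 5.2≥4.3).
#3: dominated by #9 (experience 19≥15, salary ask 89≤238, interview score 8.3≥7.3).
#4: not dominated (best salary ask).
#5: dominated by #1 (experience 19≥11, salary ask 111≤137, interview score 5.2≥4.4).
#6: not dominated (best experience).
#7: dominated by #1 (experience 19≥7, salary ask 111≤192, interview score 5.2≥4.1).
#8: dominated by #1 (experience 19≥19, salary ask 111≤183, interview score 5.2≥3.3).
#9: not dominated.
#10: dominated by #1 (experience 19≥2, salary ask 111≤143, interview score 5.2≥4.2).
#11: dominated by #9 (experience 19≥9, salary ask 89≤235, interview score 8.3≥7.0).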